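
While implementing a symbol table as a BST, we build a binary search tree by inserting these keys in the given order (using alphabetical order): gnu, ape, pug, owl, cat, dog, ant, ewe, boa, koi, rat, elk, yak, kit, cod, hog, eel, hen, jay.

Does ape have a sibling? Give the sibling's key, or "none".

Resulting structure (node: left, right):
  gnu: L=ape, R=pug
  ape: L=ant, R=cat
  pug: L=owl, R=rat
  owl: L=koi, R=–
  cat: L=boa, R=dog
  dog: L=cod, R=ewe
  ant: L=–, R=–
  ewe: L=elk, R=–
  boa: L=–, R=–
  koi: L=kit, R=–
  rat: L=–, R=yak
  elk: L=eel, R=–
  yak: L=–, R=–
  kit: L=hog, R=–
  cod: L=–, R=–
  hog: L=hen, R=jay
  eel: L=–, R=–
  hen: L=–, R=–
  jay: L=–, R=–

ape's parent is gnu; the other child of gnu is pug.

pug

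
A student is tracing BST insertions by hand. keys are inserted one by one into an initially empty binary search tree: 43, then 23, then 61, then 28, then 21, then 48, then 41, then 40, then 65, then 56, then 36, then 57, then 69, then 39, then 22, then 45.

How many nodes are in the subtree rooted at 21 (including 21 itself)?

Resulting structure (node: left, right):
  43: L=23, R=61
  23: L=21, R=28
  61: L=48, R=65
  28: L=–, R=41
  21: L=–, R=22
  48: L=45, R=56
  41: L=40, R=–
  40: L=36, R=–
  65: L=–, R=69
  56: L=–, R=57
  36: L=–, R=39
  57: L=–, R=–
  69: L=–, R=–
  39: L=–, R=–
  22: L=–, R=–
  45: L=–, R=–

Subtree rooted at 21 contains: 21, 22 — 2 nodes.

2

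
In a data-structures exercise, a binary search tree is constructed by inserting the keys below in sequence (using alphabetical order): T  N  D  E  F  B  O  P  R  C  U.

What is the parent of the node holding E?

D

Insert T: tree is empty, so T becomes the root.
Insert N: N < T → go left. Place as left child of T.
Insert D: D < T → go left; D < N → go left. Place as left child of N.
Insert E: E < T → go left; E < N → go left; E > D → go right. Place as right child of D.
Insert F: F < T → go left; F < N → go left; F > D → go right; F > E → go right. Place as right child of E.
Insert B: B < T → go left; B < N → go left; B < D → go left. Place as left child of D.
Insert O: O < T → go left; O > N → go right. Place as right child of N.
Insert P: P < T → go left; P > N → go right; P > O → go right. Place as right child of O.
Insert R: R < T → go left; R > N → go right; R > O → go right; R > P → go right. Place as right child of P.
Insert C: C < T → go left; C < N → go left; C < D → go left; C > B → go right. Place as right child of B.
Insert U: U > T → go right. Place as right child of T.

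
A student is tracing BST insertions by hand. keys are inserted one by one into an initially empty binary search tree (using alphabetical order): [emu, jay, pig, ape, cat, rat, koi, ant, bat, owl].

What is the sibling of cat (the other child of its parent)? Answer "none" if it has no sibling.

emu: root
jay: right child of emu (depth 1)
pig: right child of jay (depth 2)
ape: left child of emu (depth 1)
cat: right child of ape (depth 2)
rat: right child of pig (depth 3)
koi: left child of pig (depth 3)
ant: left child of ape (depth 2)
bat: left child of cat (depth 3)
owl: right child of koi (depth 4)

cat's parent is ape; the other child of ape is ant.

ant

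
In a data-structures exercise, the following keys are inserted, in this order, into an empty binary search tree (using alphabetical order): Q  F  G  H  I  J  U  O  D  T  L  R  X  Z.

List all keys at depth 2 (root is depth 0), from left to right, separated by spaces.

Q: root
F: left child of Q (depth 1)
G: right child of F (depth 2)
H: right child of G (depth 3)
I: right child of H (depth 4)
J: right child of I (depth 5)
U: right child of Q (depth 1)
O: right child of J (depth 6)
D: left child of F (depth 2)
T: left child of U (depth 2)
L: left child of O (depth 7)
R: left child of T (depth 3)
X: right child of U (depth 2)
Z: right child of X (depth 3)

D G T X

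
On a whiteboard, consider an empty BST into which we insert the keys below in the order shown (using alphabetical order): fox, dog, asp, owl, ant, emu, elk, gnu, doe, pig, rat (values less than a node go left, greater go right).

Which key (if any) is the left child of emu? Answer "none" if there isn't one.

elk

fox: root
dog: left child of fox (depth 1)
asp: left child of dog (depth 2)
owl: right child of fox (depth 1)
ant: left child of asp (depth 3)
emu: right child of dog (depth 2)
elk: left child of emu (depth 3)
gnu: left child of owl (depth 2)
doe: right child of asp (depth 3)
pig: right child of owl (depth 2)
rat: right child of pig (depth 3)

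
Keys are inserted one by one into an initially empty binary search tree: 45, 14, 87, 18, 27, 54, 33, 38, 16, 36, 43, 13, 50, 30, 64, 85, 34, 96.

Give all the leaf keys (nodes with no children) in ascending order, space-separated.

13 16 30 34 43 50 85 96

45: root
14: left child of 45 (depth 1)
87: right child of 45 (depth 1)
18: right child of 14 (depth 2)
27: right child of 18 (depth 3)
54: left child of 87 (depth 2)
33: right child of 27 (depth 4)
38: right child of 33 (depth 5)
16: left child of 18 (depth 3)
36: left child of 38 (depth 6)
43: right child of 38 (depth 6)
13: left child of 14 (depth 2)
50: left child of 54 (depth 3)
30: left child of 33 (depth 5)
64: right child of 54 (depth 3)
85: right child of 64 (depth 4)
34: left child of 36 (depth 7)
96: right child of 87 (depth 2)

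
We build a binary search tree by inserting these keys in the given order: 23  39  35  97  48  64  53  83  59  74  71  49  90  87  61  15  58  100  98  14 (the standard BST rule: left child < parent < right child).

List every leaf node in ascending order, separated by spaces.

Insert 23: tree is empty, so 23 becomes the root.
Insert 39: 39 > 23 → go right. Place as right child of 23.
Insert 35: 35 > 23 → go right; 35 < 39 → go left. Place as left child of 39.
Insert 97: 97 > 23 → go right; 97 > 39 → go right. Place as right child of 39.
Insert 48: 48 > 23 → go right; 48 > 39 → go right; 48 < 97 → go left. Place as left child of 97.
Insert 64: 64 > 23 → go right; 64 > 39 → go right; 64 < 97 → go left; 64 > 48 → go right. Place as right child of 48.
Insert 53: 53 > 23 → go right; 53 > 39 → go right; 53 < 97 → go left; 53 > 48 → go right; 53 < 64 → go left. Place as left child of 64.
Insert 83: 83 > 23 → go right; 83 > 39 → go right; 83 < 97 → go left; 83 > 48 → go right; 83 > 64 → go right. Place as right child of 64.
Insert 59: 59 > 23 → go right; 59 > 39 → go right; 59 < 97 → go left; 59 > 48 → go right; 59 < 64 → go left; 59 > 53 → go right. Place as right child of 53.
Insert 74: 74 > 23 → go right; 74 > 39 → go right; 74 < 97 → go left; 74 > 48 → go right; 74 > 64 → go right; 74 < 83 → go left. Place as left child of 83.
Insert 71: 71 > 23 → go right; 71 > 39 → go right; 71 < 97 → go left; 71 > 48 → go right; 71 > 64 → go right; 71 < 83 → go left; 71 < 74 → go left. Place as left child of 74.
Insert 49: 49 > 23 → go right; 49 > 39 → go right; 49 < 97 → go left; 49 > 48 → go right; 49 < 64 → go left; 49 < 53 → go left. Place as left child of 53.
Insert 90: 90 > 23 → go right; 90 > 39 → go right; 90 < 97 → go left; 90 > 48 → go right; 90 > 64 → go right; 90 > 83 → go right. Place as right child of 83.
Insert 87: 87 > 23 → go right; 87 > 39 → go right; 87 < 97 → go left; 87 > 48 → go right; 87 > 64 → go right; 87 > 83 → go right; 87 < 90 → go left. Place as left child of 90.
Insert 61: 61 > 23 → go right; 61 > 39 → go right; 61 < 97 → go left; 61 > 48 → go right; 61 < 64 → go left; 61 > 53 → go right; 61 > 59 → go right. Place as right child of 59.
Insert 15: 15 < 23 → go left. Place as left child of 23.
Insert 58: 58 > 23 → go right; 58 > 39 → go right; 58 < 97 → go left; 58 > 48 → go right; 58 < 64 → go left; 58 > 53 → go right; 58 < 59 → go left. Place as left child of 59.
Insert 100: 100 > 23 → go right; 100 > 39 → go right; 100 > 97 → go right. Place as right child of 97.
Insert 98: 98 > 23 → go right; 98 > 39 → go right; 98 > 97 → go right; 98 < 100 → go left. Place as left child of 100.
Insert 14: 14 < 23 → go left; 14 < 15 → go left. Place as left child of 15.

14 35 49 58 61 71 87 98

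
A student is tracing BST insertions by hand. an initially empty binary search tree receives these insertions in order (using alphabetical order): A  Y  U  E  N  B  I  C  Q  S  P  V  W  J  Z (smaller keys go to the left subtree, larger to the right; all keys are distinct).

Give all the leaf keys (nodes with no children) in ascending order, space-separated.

C J P S W Z

Insert A: tree is empty, so A becomes the root.
Insert Y: Y > A → go right. Place as right child of A.
Insert U: U > A → go right; U < Y → go left. Place as left child of Y.
Insert E: E > A → go right; E < Y → go left; E < U → go left. Place as left child of U.
Insert N: N > A → go right; N < Y → go left; N < U → go left; N > E → go right. Place as right child of E.
Insert B: B > A → go right; B < Y → go left; B < U → go left; B < E → go left. Place as left child of E.
Insert I: I > A → go right; I < Y → go left; I < U → go left; I > E → go right; I < N → go left. Place as left child of N.
Insert C: C > A → go right; C < Y → go left; C < U → go left; C < E → go left; C > B → go right. Place as right child of B.
Insert Q: Q > A → go right; Q < Y → go left; Q < U → go left; Q > E → go right; Q > N → go right. Place as right child of N.
Insert S: S > A → go right; S < Y → go left; S < U → go left; S > E → go right; S > N → go right; S > Q → go right. Place as right child of Q.
Insert P: P > A → go right; P < Y → go left; P < U → go left; P > E → go right; P > N → go right; P < Q → go left. Place as left child of Q.
Insert V: V > A → go right; V < Y → go left; V > U → go right. Place as right child of U.
Insert W: W > A → go right; W < Y → go left; W > U → go right; W > V → go right. Place as right child of V.
Insert J: J > A → go right; J < Y → go left; J < U → go left; J > E → go right; J < N → go left; J > I → go right. Place as right child of I.
Insert Z: Z > A → go right; Z > Y → go right. Place as right child of Y.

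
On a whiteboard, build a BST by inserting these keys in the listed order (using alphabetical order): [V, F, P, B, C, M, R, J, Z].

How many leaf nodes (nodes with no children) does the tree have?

4

V: root
F: left child of V (depth 1)
P: right child of F (depth 2)
B: left child of F (depth 2)
C: right child of B (depth 3)
M: left child of P (depth 3)
R: right child of P (depth 3)
J: left child of M (depth 4)
Z: right child of V (depth 1)

Leaves: C, J, R, Z — 4 in total.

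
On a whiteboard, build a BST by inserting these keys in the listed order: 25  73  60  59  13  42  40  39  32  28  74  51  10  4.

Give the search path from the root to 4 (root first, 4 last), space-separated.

25 13 10 4

Insert 25: tree is empty, so 25 becomes the root.
Insert 73: 73 > 25 → go right. Place as right child of 25.
Insert 60: 60 > 25 → go right; 60 < 73 → go left. Place as left child of 73.
Insert 59: 59 > 25 → go right; 59 < 73 → go left; 59 < 60 → go left. Place as left child of 60.
Insert 13: 13 < 25 → go left. Place as left child of 25.
Insert 42: 42 > 25 → go right; 42 < 73 → go left; 42 < 60 → go left; 42 < 59 → go left. Place as left child of 59.
Insert 40: 40 > 25 → go right; 40 < 73 → go left; 40 < 60 → go left; 40 < 59 → go left; 40 < 42 → go left. Place as left child of 42.
Insert 39: 39 > 25 → go right; 39 < 73 → go left; 39 < 60 → go left; 39 < 59 → go left; 39 < 42 → go left; 39 < 40 → go left. Place as left child of 40.
Insert 32: 32 > 25 → go right; 32 < 73 → go left; 32 < 60 → go left; 32 < 59 → go left; 32 < 42 → go left; 32 < 40 → go left; 32 < 39 → go left. Place as left child of 39.
Insert 28: 28 > 25 → go right; 28 < 73 → go left; 28 < 60 → go left; 28 < 59 → go left; 28 < 42 → go left; 28 < 40 → go left; 28 < 39 → go left; 28 < 32 → go left. Place as left child of 32.
Insert 74: 74 > 25 → go right; 74 > 73 → go right. Place as right child of 73.
Insert 51: 51 > 25 → go right; 51 < 73 → go left; 51 < 60 → go left; 51 < 59 → go left; 51 > 42 → go right. Place as right child of 42.
Insert 10: 10 < 25 → go left; 10 < 13 → go left. Place as left child of 13.
Insert 4: 4 < 25 → go left; 4 < 13 → go left; 4 < 10 → go left. Place as left child of 10.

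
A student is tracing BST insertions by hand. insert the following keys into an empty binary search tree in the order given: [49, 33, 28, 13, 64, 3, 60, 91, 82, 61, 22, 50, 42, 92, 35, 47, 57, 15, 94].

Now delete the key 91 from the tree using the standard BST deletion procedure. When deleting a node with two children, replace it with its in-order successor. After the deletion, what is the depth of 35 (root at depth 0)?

3

49: root
33: left child of 49 (depth 1)
28: left child of 33 (depth 2)
13: left child of 28 (depth 3)
64: right child of 49 (depth 1)
3: left child of 13 (depth 4)
60: left child of 64 (depth 2)
91: right child of 64 (depth 2)
82: left child of 91 (depth 3)
61: right child of 60 (depth 3)
22: right child of 13 (depth 4)
50: left child of 60 (depth 3)
42: right child of 33 (depth 2)
92: right child of 91 (depth 3)
35: left child of 42 (depth 3)
47: right child of 42 (depth 3)
57: right child of 50 (depth 4)
15: left child of 22 (depth 5)
94: right child of 92 (depth 4)

Delete 91 (two children — replace with in-order successor).
After deletion, path to 35: 49 → 33 → 42 → 35.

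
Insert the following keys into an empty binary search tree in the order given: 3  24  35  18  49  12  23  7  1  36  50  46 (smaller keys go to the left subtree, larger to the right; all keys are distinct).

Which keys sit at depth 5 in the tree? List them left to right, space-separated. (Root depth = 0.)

46

Insert 3: tree is empty, so 3 becomes the root.
Insert 24: 24 > 3 → go right. Place as right child of 3.
Insert 35: 35 > 3 → go right; 35 > 24 → go right. Place as right child of 24.
Insert 18: 18 > 3 → go right; 18 < 24 → go left. Place as left child of 24.
Insert 49: 49 > 3 → go right; 49 > 24 → go right; 49 > 35 → go right. Place as right child of 35.
Insert 12: 12 > 3 → go right; 12 < 24 → go left; 12 < 18 → go left. Place as left child of 18.
Insert 23: 23 > 3 → go right; 23 < 24 → go left; 23 > 18 → go right. Place as right child of 18.
Insert 7: 7 > 3 → go right; 7 < 24 → go left; 7 < 18 → go left; 7 < 12 → go left. Place as left child of 12.
Insert 1: 1 < 3 → go left. Place as left child of 3.
Insert 36: 36 > 3 → go right; 36 > 24 → go right; 36 > 35 → go right; 36 < 49 → go left. Place as left child of 49.
Insert 50: 50 > 3 → go right; 50 > 24 → go right; 50 > 35 → go right; 50 > 49 → go right. Place as right child of 49.
Insert 46: 46 > 3 → go right; 46 > 24 → go right; 46 > 35 → go right; 46 < 49 → go left; 46 > 36 → go right. Place as right child of 36.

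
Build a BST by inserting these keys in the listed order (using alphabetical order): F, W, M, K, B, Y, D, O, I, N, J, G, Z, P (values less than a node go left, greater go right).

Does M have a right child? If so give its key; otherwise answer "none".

O

Resulting structure (node: left, right):
  F: L=B, R=W
  W: L=M, R=Y
  M: L=K, R=O
  K: L=I, R=–
  B: L=–, R=D
  Y: L=–, R=Z
  D: L=–, R=–
  O: L=N, R=P
  I: L=G, R=J
  N: L=–, R=–
  J: L=–, R=–
  G: L=–, R=–
  Z: L=–, R=–
  P: L=–, R=–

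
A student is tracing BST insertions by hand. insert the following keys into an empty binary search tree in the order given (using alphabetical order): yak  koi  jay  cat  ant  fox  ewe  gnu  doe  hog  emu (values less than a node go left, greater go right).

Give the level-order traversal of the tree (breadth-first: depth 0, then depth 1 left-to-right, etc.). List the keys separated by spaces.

yak koi jay cat ant fox ewe gnu doe hog emu

yak: root
koi: left child of yak (depth 1)
jay: left child of koi (depth 2)
cat: left child of jay (depth 3)
ant: left child of cat (depth 4)
fox: right child of cat (depth 4)
ewe: left child of fox (depth 5)
gnu: right child of fox (depth 5)
doe: left child of ewe (depth 6)
hog: right child of gnu (depth 6)
emu: right child of doe (depth 7)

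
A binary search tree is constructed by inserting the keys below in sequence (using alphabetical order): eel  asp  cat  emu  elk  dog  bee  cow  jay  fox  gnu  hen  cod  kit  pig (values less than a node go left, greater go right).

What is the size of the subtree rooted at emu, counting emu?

eel: root
asp: left child of eel (depth 1)
cat: right child of asp (depth 2)
emu: right child of eel (depth 1)
elk: left child of emu (depth 2)
dog: right child of cat (depth 3)
bee: left child of cat (depth 3)
cow: left child of dog (depth 4)
jay: right child of emu (depth 2)
fox: left child of jay (depth 3)
gnu: right child of fox (depth 4)
hen: right child of gnu (depth 5)
cod: left child of cow (depth 5)
kit: right child of jay (depth 3)
pig: right child of kit (depth 4)

Subtree rooted at emu contains: emu, elk, jay, fox, gnu, hen, kit, pig — 8 nodes.

8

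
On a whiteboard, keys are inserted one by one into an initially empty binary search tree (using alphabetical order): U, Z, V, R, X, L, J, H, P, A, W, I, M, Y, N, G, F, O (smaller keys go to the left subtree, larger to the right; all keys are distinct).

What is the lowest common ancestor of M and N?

Insert U: tree is empty, so U becomes the root.
Insert Z: Z > U → go right. Place as right child of U.
Insert V: V > U → go right; V < Z → go left. Place as left child of Z.
Insert R: R < U → go left. Place as left child of U.
Insert X: X > U → go right; X < Z → go left; X > V → go right. Place as right child of V.
Insert L: L < U → go left; L < R → go left. Place as left child of R.
Insert J: J < U → go left; J < R → go left; J < L → go left. Place as left child of L.
Insert H: H < U → go left; H < R → go left; H < L → go left; H < J → go left. Place as left child of J.
Insert P: P < U → go left; P < R → go left; P > L → go right. Place as right child of L.
Insert A: A < U → go left; A < R → go left; A < L → go left; A < J → go left; A < H → go left. Place as left child of H.
Insert W: W > U → go right; W < Z → go left; W > V → go right; W < X → go left. Place as left child of X.
Insert I: I < U → go left; I < R → go left; I < L → go left; I < J → go left; I > H → go right. Place as right child of H.
Insert M: M < U → go left; M < R → go left; M > L → go right; M < P → go left. Place as left child of P.
Insert Y: Y > U → go right; Y < Z → go left; Y > V → go right; Y > X → go right. Place as right child of X.
Insert N: N < U → go left; N < R → go left; N > L → go right; N < P → go left; N > M → go right. Place as right child of M.
Insert G: G < U → go left; G < R → go left; G < L → go left; G < J → go left; G < H → go left; G > A → go right. Place as right child of A.
Insert F: F < U → go left; F < R → go left; F < L → go left; F < J → go left; F < H → go left; F > A → go right; F < G → go left. Place as left child of G.
Insert O: O < U → go left; O < R → go left; O > L → go right; O < P → go left; O > M → go right; O > N → go right. Place as right child of N.

Path to M: U → R → L → P → M
Path to N: U → R → L → P → M → N
M lies on both paths and is an ancestor of the other node.

M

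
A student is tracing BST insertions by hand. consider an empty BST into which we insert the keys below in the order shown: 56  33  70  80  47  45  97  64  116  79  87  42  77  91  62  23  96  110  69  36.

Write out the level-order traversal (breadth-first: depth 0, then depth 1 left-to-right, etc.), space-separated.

Insert 56: tree is empty, so 56 becomes the root.
Insert 33: 33 < 56 → go left. Place as left child of 56.
Insert 70: 70 > 56 → go right. Place as right child of 56.
Insert 80: 80 > 56 → go right; 80 > 70 → go right. Place as right child of 70.
Insert 47: 47 < 56 → go left; 47 > 33 → go right. Place as right child of 33.
Insert 45: 45 < 56 → go left; 45 > 33 → go right; 45 < 47 → go left. Place as left child of 47.
Insert 97: 97 > 56 → go right; 97 > 70 → go right; 97 > 80 → go right. Place as right child of 80.
Insert 64: 64 > 56 → go right; 64 < 70 → go left. Place as left child of 70.
Insert 116: 116 > 56 → go right; 116 > 70 → go right; 116 > 80 → go right; 116 > 97 → go right. Place as right child of 97.
Insert 79: 79 > 56 → go right; 79 > 70 → go right; 79 < 80 → go left. Place as left child of 80.
Insert 87: 87 > 56 → go right; 87 > 70 → go right; 87 > 80 → go right; 87 < 97 → go left. Place as left child of 97.
Insert 42: 42 < 56 → go left; 42 > 33 → go right; 42 < 47 → go left; 42 < 45 → go left. Place as left child of 45.
Insert 77: 77 > 56 → go right; 77 > 70 → go right; 77 < 80 → go left; 77 < 79 → go left. Place as left child of 79.
Insert 91: 91 > 56 → go right; 91 > 70 → go right; 91 > 80 → go right; 91 < 97 → go left; 91 > 87 → go right. Place as right child of 87.
Insert 62: 62 > 56 → go right; 62 < 70 → go left; 62 < 64 → go left. Place as left child of 64.
Insert 23: 23 < 56 → go left; 23 < 33 → go left. Place as left child of 33.
Insert 96: 96 > 56 → go right; 96 > 70 → go right; 96 > 80 → go right; 96 < 97 → go left; 96 > 87 → go right; 96 > 91 → go right. Place as right child of 91.
Insert 110: 110 > 56 → go right; 110 > 70 → go right; 110 > 80 → go right; 110 > 97 → go right; 110 < 116 → go left. Place as left child of 116.
Insert 69: 69 > 56 → go right; 69 < 70 → go left; 69 > 64 → go right. Place as right child of 64.
Insert 36: 36 < 56 → go left; 36 > 33 → go right; 36 < 47 → go left; 36 < 45 → go left; 36 < 42 → go left. Place as left child of 42.

56 33 70 23 47 64 80 45 62 69 79 97 42 77 87 116 36 91 110 96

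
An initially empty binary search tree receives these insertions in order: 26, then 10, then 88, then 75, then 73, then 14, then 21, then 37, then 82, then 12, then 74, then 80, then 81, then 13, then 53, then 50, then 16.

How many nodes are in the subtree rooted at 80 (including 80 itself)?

2

26: root
10: left child of 26 (depth 1)
88: right child of 26 (depth 1)
75: left child of 88 (depth 2)
73: left child of 75 (depth 3)
14: right child of 10 (depth 2)
21: right child of 14 (depth 3)
37: left child of 73 (depth 4)
82: right child of 75 (depth 3)
12: left child of 14 (depth 3)
74: right child of 73 (depth 4)
80: left child of 82 (depth 4)
81: right child of 80 (depth 5)
13: right child of 12 (depth 4)
53: right child of 37 (depth 5)
50: left child of 53 (depth 6)
16: left child of 21 (depth 4)

Subtree rooted at 80 contains: 80, 81 — 2 nodes.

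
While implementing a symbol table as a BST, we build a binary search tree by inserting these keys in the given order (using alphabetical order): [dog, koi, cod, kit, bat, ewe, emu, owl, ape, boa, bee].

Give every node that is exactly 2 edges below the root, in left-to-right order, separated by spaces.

bat kit owl

dog: root
koi: right child of dog (depth 1)
cod: left child of dog (depth 1)
kit: left child of koi (depth 2)
bat: left child of cod (depth 2)
ewe: left child of kit (depth 3)
emu: left child of ewe (depth 4)
owl: right child of koi (depth 2)
ape: left child of bat (depth 3)
boa: right child of bat (depth 3)
bee: left child of boa (depth 4)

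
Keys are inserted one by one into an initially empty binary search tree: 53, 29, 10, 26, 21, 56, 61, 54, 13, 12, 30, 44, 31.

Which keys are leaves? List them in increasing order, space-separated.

Insert 53: tree is empty, so 53 becomes the root.
Insert 29: 29 < 53 → go left. Place as left child of 53.
Insert 10: 10 < 53 → go left; 10 < 29 → go left. Place as left child of 29.
Insert 26: 26 < 53 → go left; 26 < 29 → go left; 26 > 10 → go right. Place as right child of 10.
Insert 21: 21 < 53 → go left; 21 < 29 → go left; 21 > 10 → go right; 21 < 26 → go left. Place as left child of 26.
Insert 56: 56 > 53 → go right. Place as right child of 53.
Insert 61: 61 > 53 → go right; 61 > 56 → go right. Place as right child of 56.
Insert 54: 54 > 53 → go right; 54 < 56 → go left. Place as left child of 56.
Insert 13: 13 < 53 → go left; 13 < 29 → go left; 13 > 10 → go right; 13 < 26 → go left; 13 < 21 → go left. Place as left child of 21.
Insert 12: 12 < 53 → go left; 12 < 29 → go left; 12 > 10 → go right; 12 < 26 → go left; 12 < 21 → go left; 12 < 13 → go left. Place as left child of 13.
Insert 30: 30 < 53 → go left; 30 > 29 → go right. Place as right child of 29.
Insert 44: 44 < 53 → go left; 44 > 29 → go right; 44 > 30 → go right. Place as right child of 30.
Insert 31: 31 < 53 → go left; 31 > 29 → go right; 31 > 30 → go right; 31 < 44 → go left. Place as left child of 44.

12 31 54 61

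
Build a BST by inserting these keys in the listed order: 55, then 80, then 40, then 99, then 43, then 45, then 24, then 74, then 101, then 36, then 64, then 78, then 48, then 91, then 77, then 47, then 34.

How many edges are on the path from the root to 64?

55: root
80: right child of 55 (depth 1)
40: left child of 55 (depth 1)
99: right child of 80 (depth 2)
43: right child of 40 (depth 2)
45: right child of 43 (depth 3)
24: left child of 40 (depth 2)
74: left child of 80 (depth 2)
101: right child of 99 (depth 3)
36: right child of 24 (depth 3)
64: left child of 74 (depth 3)
78: right child of 74 (depth 3)
48: right child of 45 (depth 4)
91: left child of 99 (depth 3)
77: left child of 78 (depth 4)
47: left child of 48 (depth 5)
34: left child of 36 (depth 4)

Path to 64: 55 → 80 → 74 → 64, which is 3 edges.

3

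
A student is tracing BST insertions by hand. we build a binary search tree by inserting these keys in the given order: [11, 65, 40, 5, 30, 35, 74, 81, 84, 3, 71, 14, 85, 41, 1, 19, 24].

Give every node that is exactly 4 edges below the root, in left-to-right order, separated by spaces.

Insert 11: tree is empty, so 11 becomes the root.
Insert 65: 65 > 11 → go right. Place as right child of 11.
Insert 40: 40 > 11 → go right; 40 < 65 → go left. Place as left child of 65.
Insert 5: 5 < 11 → go left. Place as left child of 11.
Insert 30: 30 > 11 → go right; 30 < 65 → go left; 30 < 40 → go left. Place as left child of 40.
Insert 35: 35 > 11 → go right; 35 < 65 → go left; 35 < 40 → go left; 35 > 30 → go right. Place as right child of 30.
Insert 74: 74 > 11 → go right; 74 > 65 → go right. Place as right child of 65.
Insert 81: 81 > 11 → go right; 81 > 65 → go right; 81 > 74 → go right. Place as right child of 74.
Insert 84: 84 > 11 → go right; 84 > 65 → go right; 84 > 74 → go right; 84 > 81 → go right. Place as right child of 81.
Insert 3: 3 < 11 → go left; 3 < 5 → go left. Place as left child of 5.
Insert 71: 71 > 11 → go right; 71 > 65 → go right; 71 < 74 → go left. Place as left child of 74.
Insert 14: 14 > 11 → go right; 14 < 65 → go left; 14 < 40 → go left; 14 < 30 → go left. Place as left child of 30.
Insert 85: 85 > 11 → go right; 85 > 65 → go right; 85 > 74 → go right; 85 > 81 → go right; 85 > 84 → go right. Place as right child of 84.
Insert 41: 41 > 11 → go right; 41 < 65 → go left; 41 > 40 → go right. Place as right child of 40.
Insert 1: 1 < 11 → go left; 1 < 5 → go left; 1 < 3 → go left. Place as left child of 3.
Insert 19: 19 > 11 → go right; 19 < 65 → go left; 19 < 40 → go left; 19 < 30 → go left; 19 > 14 → go right. Place as right child of 14.
Insert 24: 24 > 11 → go right; 24 < 65 → go left; 24 < 40 → go left; 24 < 30 → go left; 24 > 14 → go right; 24 > 19 → go right. Place as right child of 19.

14 35 84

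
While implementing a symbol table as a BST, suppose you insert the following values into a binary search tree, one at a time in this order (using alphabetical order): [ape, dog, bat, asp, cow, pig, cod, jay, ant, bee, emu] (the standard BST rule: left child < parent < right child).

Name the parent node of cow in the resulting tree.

Insert ape: tree is empty, so ape becomes the root.
Insert dog: dog > ape → go right. Place as right child of ape.
Insert bat: bat > ape → go right; bat < dog → go left. Place as left child of dog.
Insert asp: asp > ape → go right; asp < dog → go left; asp < bat → go left. Place as left child of bat.
Insert cow: cow > ape → go right; cow < dog → go left; cow > bat → go right. Place as right child of bat.
Insert pig: pig > ape → go right; pig > dog → go right. Place as right child of dog.
Insert cod: cod > ape → go right; cod < dog → go left; cod > bat → go right; cod < cow → go left. Place as left child of cow.
Insert jay: jay > ape → go right; jay > dog → go right; jay < pig → go left. Place as left child of pig.
Insert ant: ant < ape → go left. Place as left child of ape.
Insert bee: bee > ape → go right; bee < dog → go left; bee > bat → go right; bee < cow → go left; bee < cod → go left. Place as left child of cod.
Insert emu: emu > ape → go right; emu > dog → go right; emu < pig → go left; emu < jay → go left. Place as left child of jay.

bat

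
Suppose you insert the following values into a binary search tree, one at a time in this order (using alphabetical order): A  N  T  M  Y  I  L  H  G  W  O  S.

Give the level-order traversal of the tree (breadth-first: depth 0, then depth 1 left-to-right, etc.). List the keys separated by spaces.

A N M T I O Y H L S W G

Insert A: tree is empty, so A becomes the root.
Insert N: N > A → go right. Place as right child of A.
Insert T: T > A → go right; T > N → go right. Place as right child of N.
Insert M: M > A → go right; M < N → go left. Place as left child of N.
Insert Y: Y > A → go right; Y > N → go right; Y > T → go right. Place as right child of T.
Insert I: I > A → go right; I < N → go left; I < M → go left. Place as left child of M.
Insert L: L > A → go right; L < N → go left; L < M → go left; L > I → go right. Place as right child of I.
Insert H: H > A → go right; H < N → go left; H < M → go left; H < I → go left. Place as left child of I.
Insert G: G > A → go right; G < N → go left; G < M → go left; G < I → go left; G < H → go left. Place as left child of H.
Insert W: W > A → go right; W > N → go right; W > T → go right; W < Y → go left. Place as left child of Y.
Insert O: O > A → go right; O > N → go right; O < T → go left. Place as left child of T.
Insert S: S > A → go right; S > N → go right; S < T → go left; S > O → go right. Place as right child of O.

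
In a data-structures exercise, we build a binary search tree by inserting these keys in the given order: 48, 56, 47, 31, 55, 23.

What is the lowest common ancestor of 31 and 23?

31

Resulting structure (node: left, right):
  48: L=47, R=56
  56: L=55, R=–
  47: L=31, R=–
  31: L=23, R=–
  55: L=–, R=–
  23: L=–, R=–

Path to 31: 48 → 47 → 31
Path to 23: 48 → 47 → 31 → 23
31 lies on both paths and is an ancestor of the other node.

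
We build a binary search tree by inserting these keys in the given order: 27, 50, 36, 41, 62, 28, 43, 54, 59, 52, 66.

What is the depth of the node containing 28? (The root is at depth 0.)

3

27: root
50: right child of 27 (depth 1)
36: left child of 50 (depth 2)
41: right child of 36 (depth 3)
62: right child of 50 (depth 2)
28: left child of 36 (depth 3)
43: right child of 41 (depth 4)
54: left child of 62 (depth 3)
59: right child of 54 (depth 4)
52: left child of 54 (depth 4)
66: right child of 62 (depth 3)

Path to 28: 27 → 50 → 36 → 28, which is 3 edges.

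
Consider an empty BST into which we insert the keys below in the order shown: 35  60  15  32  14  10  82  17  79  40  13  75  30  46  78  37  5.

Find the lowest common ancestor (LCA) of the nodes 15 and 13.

15

35: root
60: right child of 35 (depth 1)
15: left child of 35 (depth 1)
32: right child of 15 (depth 2)
14: left child of 15 (depth 2)
10: left child of 14 (depth 3)
82: right child of 60 (depth 2)
17: left child of 32 (depth 3)
79: left child of 82 (depth 3)
40: left child of 60 (depth 2)
13: right child of 10 (depth 4)
75: left child of 79 (depth 4)
30: right child of 17 (depth 4)
46: right child of 40 (depth 3)
78: right child of 75 (depth 5)
37: left child of 40 (depth 3)
5: left child of 10 (depth 4)

Path to 15: 35 → 15
Path to 13: 35 → 15 → 14 → 10 → 13
15 lies on both paths and is an ancestor of the other node.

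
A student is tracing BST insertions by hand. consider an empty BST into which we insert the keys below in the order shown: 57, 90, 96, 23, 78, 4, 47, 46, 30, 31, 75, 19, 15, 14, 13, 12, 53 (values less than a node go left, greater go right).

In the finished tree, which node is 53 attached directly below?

Insert 57: tree is empty, so 57 becomes the root.
Insert 90: 90 > 57 → go right. Place as right child of 57.
Insert 96: 96 > 57 → go right; 96 > 90 → go right. Place as right child of 90.
Insert 23: 23 < 57 → go left. Place as left child of 57.
Insert 78: 78 > 57 → go right; 78 < 90 → go left. Place as left child of 90.
Insert 4: 4 < 57 → go left; 4 < 23 → go left. Place as left child of 23.
Insert 47: 47 < 57 → go left; 47 > 23 → go right. Place as right child of 23.
Insert 46: 46 < 57 → go left; 46 > 23 → go right; 46 < 47 → go left. Place as left child of 47.
Insert 30: 30 < 57 → go left; 30 > 23 → go right; 30 < 47 → go left; 30 < 46 → go left. Place as left child of 46.
Insert 31: 31 < 57 → go left; 31 > 23 → go right; 31 < 47 → go left; 31 < 46 → go left; 31 > 30 → go right. Place as right child of 30.
Insert 75: 75 > 57 → go right; 75 < 90 → go left; 75 < 78 → go left. Place as left child of 78.
Insert 19: 19 < 57 → go left; 19 < 23 → go left; 19 > 4 → go right. Place as right child of 4.
Insert 15: 15 < 57 → go left; 15 < 23 → go left; 15 > 4 → go right; 15 < 19 → go left. Place as left child of 19.
Insert 14: 14 < 57 → go left; 14 < 23 → go left; 14 > 4 → go right; 14 < 19 → go left; 14 < 15 → go left. Place as left child of 15.
Insert 13: 13 < 57 → go left; 13 < 23 → go left; 13 > 4 → go right; 13 < 19 → go left; 13 < 15 → go left; 13 < 14 → go left. Place as left child of 14.
Insert 12: 12 < 57 → go left; 12 < 23 → go left; 12 > 4 → go right; 12 < 19 → go left; 12 < 15 → go left; 12 < 14 → go left; 12 < 13 → go left. Place as left child of 13.
Insert 53: 53 < 57 → go left; 53 > 23 → go right; 53 > 47 → go right. Place as right child of 47.

47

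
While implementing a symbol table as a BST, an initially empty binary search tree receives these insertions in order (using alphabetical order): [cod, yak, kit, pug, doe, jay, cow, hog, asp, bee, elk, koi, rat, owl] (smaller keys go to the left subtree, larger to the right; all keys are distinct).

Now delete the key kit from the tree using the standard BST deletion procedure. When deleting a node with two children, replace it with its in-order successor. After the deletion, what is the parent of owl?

pug

Resulting structure (node: left, right):
  cod: L=asp, R=yak
  yak: L=kit, R=–
  kit: L=doe, R=pug
  pug: L=koi, R=rat
  doe: L=cow, R=jay
  jay: L=hog, R=–
  cow: L=–, R=–
  hog: L=elk, R=–
  asp: L=–, R=bee
  bee: L=–, R=–
  elk: L=–, R=–
  koi: L=–, R=owl
  rat: L=–, R=–
  owl: L=–, R=–

Delete kit (two children — replace with in-order successor).
After deletion, owl's parent is pug.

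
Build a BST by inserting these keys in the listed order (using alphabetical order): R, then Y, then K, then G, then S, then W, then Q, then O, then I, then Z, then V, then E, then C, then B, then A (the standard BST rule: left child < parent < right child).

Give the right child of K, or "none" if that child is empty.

R: root
Y: right child of R (depth 1)
K: left child of R (depth 1)
G: left child of K (depth 2)
S: left child of Y (depth 2)
W: right child of S (depth 3)
Q: right child of K (depth 2)
O: left child of Q (depth 3)
I: right child of G (depth 3)
Z: right child of Y (depth 2)
V: left child of W (depth 4)
E: left child of G (depth 3)
C: left child of E (depth 4)
B: left child of C (depth 5)
A: left child of B (depth 6)

Q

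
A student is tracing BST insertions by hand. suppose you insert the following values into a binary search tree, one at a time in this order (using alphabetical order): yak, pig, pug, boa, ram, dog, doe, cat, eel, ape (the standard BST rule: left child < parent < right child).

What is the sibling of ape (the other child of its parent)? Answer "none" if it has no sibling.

Resulting structure (node: left, right):
  yak: L=pig, R=–
  pig: L=boa, R=pug
  pug: L=–, R=ram
  boa: L=ape, R=dog
  ram: L=–, R=–
  dog: L=doe, R=eel
  doe: L=cat, R=–
  cat: L=–, R=–
  eel: L=–, R=–
  ape: L=–, R=–

ape's parent is boa; the other child of boa is dog.

dog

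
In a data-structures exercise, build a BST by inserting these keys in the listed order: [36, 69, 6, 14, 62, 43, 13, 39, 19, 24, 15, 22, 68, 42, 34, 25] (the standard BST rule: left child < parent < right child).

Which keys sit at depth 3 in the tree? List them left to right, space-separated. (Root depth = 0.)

36: root
69: right child of 36 (depth 1)
6: left child of 36 (depth 1)
14: right child of 6 (depth 2)
62: left child of 69 (depth 2)
43: left child of 62 (depth 3)
13: left child of 14 (depth 3)
39: left child of 43 (depth 4)
19: right child of 14 (depth 3)
24: right child of 19 (depth 4)
15: left child of 19 (depth 4)
22: left child of 24 (depth 5)
68: right child of 62 (depth 3)
42: right child of 39 (depth 5)
34: right child of 24 (depth 5)
25: left child of 34 (depth 6)

13 19 43 68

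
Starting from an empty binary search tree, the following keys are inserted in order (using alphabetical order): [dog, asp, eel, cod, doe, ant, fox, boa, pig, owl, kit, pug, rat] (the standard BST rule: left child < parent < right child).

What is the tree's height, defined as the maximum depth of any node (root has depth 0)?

dog: root
asp: left child of dog (depth 1)
eel: right child of dog (depth 1)
cod: right child of asp (depth 2)
doe: right child of cod (depth 3)
ant: left child of asp (depth 2)
fox: right child of eel (depth 2)
boa: left child of cod (depth 3)
pig: right child of fox (depth 3)
owl: left child of pig (depth 4)
kit: left child of owl (depth 5)
pug: right child of pig (depth 4)
rat: right child of pug (depth 5)

The deepest node is kit at depth 5.

5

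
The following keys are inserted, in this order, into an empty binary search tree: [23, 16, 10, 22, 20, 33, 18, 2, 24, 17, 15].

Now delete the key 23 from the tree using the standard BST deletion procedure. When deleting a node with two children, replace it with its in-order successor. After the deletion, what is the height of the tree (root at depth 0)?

23: root
16: left child of 23 (depth 1)
10: left child of 16 (depth 2)
22: right child of 16 (depth 2)
20: left child of 22 (depth 3)
33: right child of 23 (depth 1)
18: left child of 20 (depth 4)
2: left child of 10 (depth 3)
24: left child of 33 (depth 2)
17: left child of 18 (depth 5)
15: right child of 10 (depth 3)

Delete 23 (two children — replace with in-order successor).
After deletion, deepest node is 17 at depth 5.

5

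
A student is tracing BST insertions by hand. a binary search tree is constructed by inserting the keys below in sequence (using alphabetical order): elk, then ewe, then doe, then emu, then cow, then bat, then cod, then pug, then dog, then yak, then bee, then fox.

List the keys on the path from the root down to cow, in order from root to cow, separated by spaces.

elk doe cow

Resulting structure (node: left, right):
  elk: L=doe, R=ewe
  ewe: L=emu, R=pug
  doe: L=cow, R=dog
  emu: L=–, R=–
  cow: L=bat, R=–
  bat: L=–, R=cod
  cod: L=bee, R=–
  pug: L=fox, R=yak
  dog: L=–, R=–
  yak: L=–, R=–
  bee: L=–, R=–
  fox: L=–, R=–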